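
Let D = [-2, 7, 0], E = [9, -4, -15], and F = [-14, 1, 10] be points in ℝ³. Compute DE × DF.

DE = (11, -11, -15)
DF = (-12, -6, 10)
i: (-11)·10 - (-15)·(-6) = -110 - 90 = -200
j: (-15)·(-12) - 11·10 = 180 - 110 = 70
k: 11·(-6) - (-11)·(-12) = -66 - 132 = -198
DE × DF = (-200, 70, -198)

(-200, 70, -198)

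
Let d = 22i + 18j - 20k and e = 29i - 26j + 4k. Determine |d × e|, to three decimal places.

i: 18·4 - (-20)·(-26) = 72 - 520 = -448
j: (-20)·29 - 22·4 = -580 - 88 = -668
k: 22·(-26) - 18·29 = -572 - 522 = -1094
d × e = (-448, -668, -1094)
|d × e| = √((-448)² + (-668)² + (-1094)²) = √1843764 ≈ 1357.8527

1357.853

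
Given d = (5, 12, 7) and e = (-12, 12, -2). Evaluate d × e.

(-108, -74, 204)

i: 12·(-2) - 7·12 = -24 - 84 = -108
j: 7·(-12) - 5·(-2) = -84 - (-10) = -74
k: 5·12 - 12·(-12) = 60 - (-144) = 204
d × e = (-108, -74, 204)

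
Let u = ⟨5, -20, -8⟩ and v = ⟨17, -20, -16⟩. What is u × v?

(160, -56, 240)

i: (-20)·(-16) - (-8)·(-20) = 320 - 160 = 160
j: (-8)·17 - 5·(-16) = -136 - (-80) = -56
k: 5·(-20) - (-20)·17 = -100 - (-340) = 240
u × v = (160, -56, 240)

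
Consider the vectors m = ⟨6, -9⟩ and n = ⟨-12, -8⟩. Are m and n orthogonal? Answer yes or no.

yes

m · n = 6·(-12) + (-9)·(-8) = -72 + 72 = 0
Zero, so the vectors are orthogonal.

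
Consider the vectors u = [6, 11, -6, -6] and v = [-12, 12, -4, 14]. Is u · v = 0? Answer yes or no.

yes

u · v = 6·(-12) + 11·12 + (-6)·(-4) + (-6)·14 = -72 + 132 + 24 - 84 = 0
Zero, so the vectors are orthogonal.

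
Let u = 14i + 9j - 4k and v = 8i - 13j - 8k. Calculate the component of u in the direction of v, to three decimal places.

1.567

u · v = 14·8 + 9·(-13) + (-4)·(-8) = 112 - 117 + 32 = 27
|v| = √(64 + 169 + 64) = √297 ≈ 17.2337
comp_v u = 27 / √297 ≈ 1.567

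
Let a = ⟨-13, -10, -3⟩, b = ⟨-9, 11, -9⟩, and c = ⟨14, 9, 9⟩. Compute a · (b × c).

b × c:
i: 11·9 - (-9)·9 = 99 - (-81) = 180
j: (-9)·14 - (-9)·9 = -126 - (-81) = -45
k: (-9)·9 - 11·14 = -81 - 154 = -235
b × c = (180, -45, -235)
a · (b × c) = (-13)·180 + (-10)·(-45) + (-3)·(-235) = -2340 + 450 + 705 = -1185

-1185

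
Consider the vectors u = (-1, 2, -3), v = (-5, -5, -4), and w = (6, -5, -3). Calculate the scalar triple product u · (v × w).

-238

v × w:
i: (-5)·(-3) - (-4)·(-5) = 15 - 20 = -5
j: (-4)·6 - (-5)·(-3) = -24 - 15 = -39
k: (-5)·(-5) - (-5)·6 = 25 - (-30) = 55
v × w = (-5, -39, 55)
u · (v × w) = (-1)·(-5) + 2·(-39) + (-3)·55 = 5 - 78 - 165 = -238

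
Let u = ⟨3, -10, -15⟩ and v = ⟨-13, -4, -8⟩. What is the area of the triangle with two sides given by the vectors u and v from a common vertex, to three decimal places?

i: (-10)·(-8) - (-15)·(-4) = 80 - 60 = 20
j: (-15)·(-13) - 3·(-8) = 195 - (-24) = 219
k: 3·(-4) - (-10)·(-13) = -12 - 130 = -142
u × v = (20, 219, -142)
|u × v| = √(20² + 219² + (-142)²) = √68525 ≈ 261.7728
area = ½ · 261.7728 ≈ 130.886

130.886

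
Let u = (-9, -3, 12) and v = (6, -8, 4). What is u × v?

i: (-3)·4 - 12·(-8) = -12 - (-96) = 84
j: 12·6 - (-9)·4 = 72 - (-36) = 108
k: (-9)·(-8) - (-3)·6 = 72 - (-18) = 90
u × v = (84, 108, 90)

(84, 108, 90)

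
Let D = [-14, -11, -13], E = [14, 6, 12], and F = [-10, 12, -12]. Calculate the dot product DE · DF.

DE = E − D = (28, 17, 25)
DF = F − D = (4, 23, 1)
DE · DF = 28·4 + 17·23 + 25·1 = 112 + 391 + 25 = 528

528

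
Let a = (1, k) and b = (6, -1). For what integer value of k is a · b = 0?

6

a · b = 1·6 + k·(-1) = 6 - 1k
Set equal to 0: -1k = -6, so k = 6.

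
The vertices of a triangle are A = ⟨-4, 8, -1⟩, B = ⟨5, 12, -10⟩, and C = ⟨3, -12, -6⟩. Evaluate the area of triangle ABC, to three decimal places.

AB = (9, 4, -9),  AC = (7, -20, -5)
i: 4·(-5) - (-9)·(-20) = -20 - 180 = -200
j: (-9)·7 - 9·(-5) = -63 - (-45) = -18
k: 9·(-20) - 4·7 = -180 - 28 = -208
AB × AC = (-200, -18, -208)
|AB × AC| = √83588 ≈ 289.1159
area = ½ · 289.1159 ≈ 144.558

144.558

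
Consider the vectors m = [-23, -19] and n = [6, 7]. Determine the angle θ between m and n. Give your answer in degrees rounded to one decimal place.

170.2

m · n = (-23)·6 + (-19)·7 = -138 - 133 = -271
|m|² = 529 + 361 = 890,  |m| = √890 ≈ 29.832868
|n|² = 36 + 49 = 85,  |n| = √85 ≈ 9.219544
cos θ = -271 / (29.832868 · 9.219544) ≈ -0.98529
θ = arccos(-0.98529) ≈ 170.2°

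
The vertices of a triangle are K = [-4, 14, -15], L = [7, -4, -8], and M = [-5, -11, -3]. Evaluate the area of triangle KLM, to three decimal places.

163.440

KL = (11, -18, 7),  KM = (-1, -25, 12)
i: (-18)·12 - 7·(-25) = -216 - (-175) = -41
j: 7·(-1) - 11·12 = -7 - 132 = -139
k: 11·(-25) - (-18)·(-1) = -275 - 18 = -293
KL × KM = (-41, -139, -293)
|KL × KM| = √106851 ≈ 326.8807
area = ½ · 326.8807 ≈ 163.440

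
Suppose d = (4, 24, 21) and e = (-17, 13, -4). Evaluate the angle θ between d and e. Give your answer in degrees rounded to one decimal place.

76.8

d · e = 4·(-17) + 24·13 + 21·(-4) = -68 + 312 - 84 = 160
|d|² = 16 + 576 + 441 = 1033,  |d| = √1033 ≈ 32.140317
|e|² = 289 + 169 + 16 = 474,  |e| = √474 ≈ 21.771541
cos θ = 160 / (32.140317 · 21.771541) ≈ 0.22865
θ = arccos(0.22865) ≈ 76.8°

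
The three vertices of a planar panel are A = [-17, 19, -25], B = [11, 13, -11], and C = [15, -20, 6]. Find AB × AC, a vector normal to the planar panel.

AB = (28, -6, 14)
AC = (32, -39, 31)
i: (-6)·31 - 14·(-39) = -186 - (-546) = 360
j: 14·32 - 28·31 = 448 - 868 = -420
k: 28·(-39) - (-6)·32 = -1092 - (-192) = -900
AB × AC = (360, -420, -900)

(360, -420, -900)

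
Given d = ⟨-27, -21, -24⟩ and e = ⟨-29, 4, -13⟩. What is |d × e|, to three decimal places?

i: (-21)·(-13) - (-24)·4 = 273 - (-96) = 369
j: (-24)·(-29) - (-27)·(-13) = 696 - 351 = 345
k: (-27)·4 - (-21)·(-29) = -108 - 609 = -717
d × e = (369, 345, -717)
|d × e| = √(369² + 345² + (-717)²) = √769275 ≈ 877.0832

877.083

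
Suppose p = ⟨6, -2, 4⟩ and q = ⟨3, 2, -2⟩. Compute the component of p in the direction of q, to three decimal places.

p · q = 6·3 + (-2)·2 + 4·(-2) = 18 - 4 - 8 = 6
|q| = √(9 + 4 + 4) = √17 ≈ 4.1231
comp_q p = 6 / √17 ≈ 1.455

1.455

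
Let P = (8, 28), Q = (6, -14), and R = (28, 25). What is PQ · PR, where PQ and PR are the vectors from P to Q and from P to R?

PQ = Q − P = (-2, -42)
PR = R − P = (20, -3)
PQ · PR = (-2)·20 + (-42)·(-3) = -40 + 126 = 86

86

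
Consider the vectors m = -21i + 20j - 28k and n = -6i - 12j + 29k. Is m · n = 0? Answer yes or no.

m · n = (-21)·(-6) + 20·(-12) + (-28)·29 = 126 - 240 - 812 = -926
Nonzero, so the vectors are not orthogonal.

no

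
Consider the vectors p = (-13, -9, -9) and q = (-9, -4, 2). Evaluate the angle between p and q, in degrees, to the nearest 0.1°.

42.4

p · q = (-13)·(-9) + (-9)·(-4) + (-9)·2 = 117 + 36 - 18 = 135
|p|² = 169 + 81 + 81 = 331,  |p| = √331 ≈ 18.193405
|q|² = 81 + 16 + 4 = 101,  |q| = √101 ≈ 10.049876
cos θ = 135 / (18.193405 · 10.049876) ≈ 0.73834
θ = arccos(0.73834) ≈ 42.4°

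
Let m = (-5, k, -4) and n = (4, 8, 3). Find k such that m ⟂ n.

m · n = (-5)·4 + k·8 + (-4)·3 = -32 + 8k
Set equal to 0: 8k = 32, so k = 4.

4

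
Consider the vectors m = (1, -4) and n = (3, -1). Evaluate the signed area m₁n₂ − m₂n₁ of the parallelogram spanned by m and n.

11

1·(-1) - (-4)·3 = -1 - (-12) = 11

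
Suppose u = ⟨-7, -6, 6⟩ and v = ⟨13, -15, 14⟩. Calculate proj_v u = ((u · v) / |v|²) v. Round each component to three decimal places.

(1.829, -2.110, 1.969)

u · v = (-7)·13 + (-6)·(-15) + 6·14 = -91 + 90 + 84 = 83
|v|² = 169 + 225 + 196 = 590
proj_v u = (83/590) · (13, -15, 14) ≈ (1.829, -2.110, 1.969)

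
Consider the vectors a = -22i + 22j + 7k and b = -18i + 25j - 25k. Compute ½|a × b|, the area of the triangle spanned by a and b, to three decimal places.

i: 22·(-25) - 7·25 = -550 - 175 = -725
j: 7·(-18) - (-22)·(-25) = -126 - 550 = -676
k: (-22)·25 - 22·(-18) = -550 - (-396) = -154
a × b = (-725, -676, -154)
|a × b| = √((-725)² + (-676)² + (-154)²) = √1006317 ≈ 1003.1535
area = ½ · 1003.1535 ≈ 501.577

501.577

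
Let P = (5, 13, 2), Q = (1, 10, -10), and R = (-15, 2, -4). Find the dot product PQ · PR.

185

PQ = Q − P = (-4, -3, -12)
PR = R − P = (-20, -11, -6)
PQ · PR = (-4)·(-20) + (-3)·(-11) + (-12)·(-6) = 80 + 33 + 72 = 185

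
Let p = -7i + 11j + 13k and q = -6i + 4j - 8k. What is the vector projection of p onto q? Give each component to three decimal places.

(0.931, -0.621, 1.241)

p · q = (-7)·(-6) + 11·4 + 13·(-8) = 42 + 44 - 104 = -18
|q|² = 36 + 16 + 64 = 116
proj_q p = (-18/116) · (-6, 4, -8) ≈ (0.931, -0.621, 1.241)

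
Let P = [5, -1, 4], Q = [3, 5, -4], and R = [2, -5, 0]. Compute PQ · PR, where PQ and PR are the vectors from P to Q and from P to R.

PQ = Q − P = (-2, 6, -8)
PR = R − P = (-3, -4, -4)
PQ · PR = (-2)·(-3) + 6·(-4) + (-8)·(-4) = 6 - 24 + 32 = 14

14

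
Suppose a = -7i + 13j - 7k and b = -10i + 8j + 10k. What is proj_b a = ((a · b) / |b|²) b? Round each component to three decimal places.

a · b = (-7)·(-10) + 13·8 + (-7)·10 = 70 + 104 - 70 = 104
|b|² = 100 + 64 + 100 = 264
proj_b a = (104/264) · (-10, 8, 10) ≈ (-3.939, 3.152, 3.939)

(-3.939, 3.152, 3.939)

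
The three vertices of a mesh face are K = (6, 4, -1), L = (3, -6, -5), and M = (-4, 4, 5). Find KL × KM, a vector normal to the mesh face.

(-60, 58, -100)

KL = (-3, -10, -4)
KM = (-10, 0, 6)
i: (-10)·6 - (-4)·0 = -60 - 0 = -60
j: (-4)·(-10) - (-3)·6 = 40 - (-18) = 58
k: (-3)·0 - (-10)·(-10) = 0 - 100 = -100
KL × KM = (-60, 58, -100)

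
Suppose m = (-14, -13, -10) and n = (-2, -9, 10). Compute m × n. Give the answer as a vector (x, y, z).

(-220, 160, 100)

i: (-13)·10 - (-10)·(-9) = -130 - 90 = -220
j: (-10)·(-2) - (-14)·10 = 20 - (-140) = 160
k: (-14)·(-9) - (-13)·(-2) = 126 - 26 = 100
m × n = (-220, 160, 100)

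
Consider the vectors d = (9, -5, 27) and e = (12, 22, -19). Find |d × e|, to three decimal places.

748.726

i: (-5)·(-19) - 27·22 = 95 - 594 = -499
j: 27·12 - 9·(-19) = 324 - (-171) = 495
k: 9·22 - (-5)·12 = 198 - (-60) = 258
d × e = (-499, 495, 258)
|d × e| = √((-499)² + 495² + 258²) = √560590 ≈ 748.7256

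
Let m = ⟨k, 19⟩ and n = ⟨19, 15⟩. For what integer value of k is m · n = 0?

-15

m · n = k·19 + 19·15 = 285 + 19k
Set equal to 0: 19k = -285, so k = -15.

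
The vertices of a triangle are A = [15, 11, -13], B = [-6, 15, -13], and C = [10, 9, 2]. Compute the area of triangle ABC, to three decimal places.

AB = (-21, 4, 0),  AC = (-5, -2, 15)
i: 4·15 - 0·(-2) = 60 - 0 = 60
j: 0·(-5) - (-21)·15 = 0 - (-315) = 315
k: (-21)·(-2) - 4·(-5) = 42 - (-20) = 62
AB × AC = (60, 315, 62)
|AB × AC| = √106669 ≈ 326.6022
area = ½ · 326.6022 ≈ 163.301

163.301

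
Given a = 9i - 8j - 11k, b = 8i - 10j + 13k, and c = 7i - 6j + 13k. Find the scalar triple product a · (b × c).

b × c:
i: (-10)·13 - 13·(-6) = -130 - (-78) = -52
j: 13·7 - 8·13 = 91 - 104 = -13
k: 8·(-6) - (-10)·7 = -48 - (-70) = 22
b × c = (-52, -13, 22)
a · (b × c) = 9·(-52) + (-8)·(-13) + (-11)·22 = -468 + 104 - 242 = -606

-606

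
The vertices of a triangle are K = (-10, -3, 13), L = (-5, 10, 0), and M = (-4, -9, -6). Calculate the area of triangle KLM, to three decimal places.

171.448

KL = (5, 13, -13),  KM = (6, -6, -19)
i: 13·(-19) - (-13)·(-6) = -247 - 78 = -325
j: (-13)·6 - 5·(-19) = -78 - (-95) = 17
k: 5·(-6) - 13·6 = -30 - 78 = -108
KL × KM = (-325, 17, -108)
|KL × KM| = √117578 ≈ 342.8965
area = ½ · 342.8965 ≈ 171.448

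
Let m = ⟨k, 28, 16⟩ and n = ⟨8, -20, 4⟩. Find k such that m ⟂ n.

m · n = k·8 + 28·(-20) + 16·4 = -496 + 8k
Set equal to 0: 8k = 496, so k = 62.

62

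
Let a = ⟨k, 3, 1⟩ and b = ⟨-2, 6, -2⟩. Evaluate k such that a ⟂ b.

a · b = k·(-2) + 3·6 + 1·(-2) = 16 - 2k
Set equal to 0: -2k = -16, so k = 8.

8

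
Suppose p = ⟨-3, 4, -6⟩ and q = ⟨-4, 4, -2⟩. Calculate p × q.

i: 4·(-2) - (-6)·4 = -8 - (-24) = 16
j: (-6)·(-4) - (-3)·(-2) = 24 - 6 = 18
k: (-3)·4 - 4·(-4) = -12 - (-16) = 4
p × q = (16, 18, 4)

(16, 18, 4)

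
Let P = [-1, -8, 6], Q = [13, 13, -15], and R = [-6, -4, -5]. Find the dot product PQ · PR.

PQ = Q − P = (14, 21, -21)
PR = R − P = (-5, 4, -11)
PQ · PR = 14·(-5) + 21·4 + (-21)·(-11) = -70 + 84 + 231 = 245

245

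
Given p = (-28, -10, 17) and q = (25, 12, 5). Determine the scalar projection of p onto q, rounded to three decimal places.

p · q = (-28)·25 + (-10)·12 + 17·5 = -700 - 120 + 85 = -735
|q| = √(625 + 144 + 25) = √794 ≈ 28.1780
comp_q p = -735 / √794 ≈ -26.084

-26.084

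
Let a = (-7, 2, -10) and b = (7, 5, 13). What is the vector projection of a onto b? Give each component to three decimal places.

a · b = (-7)·7 + 2·5 + (-10)·13 = -49 + 10 - 130 = -169
|b|² = 49 + 25 + 169 = 243
proj_b a = (-169/243) · (7, 5, 13) ≈ (-4.868, -3.477, -9.041)

(-4.868, -3.477, -9.041)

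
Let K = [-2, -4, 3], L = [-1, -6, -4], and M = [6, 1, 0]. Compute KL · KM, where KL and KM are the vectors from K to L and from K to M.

KL = L − K = (1, -2, -7)
KM = M − K = (8, 5, -3)
KL · KM = 1·8 + (-2)·5 + (-7)·(-3) = 8 - 10 + 21 = 19

19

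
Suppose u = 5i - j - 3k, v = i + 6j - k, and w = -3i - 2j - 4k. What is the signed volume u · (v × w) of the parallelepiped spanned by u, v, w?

-185

v × w:
i: 6·(-4) - (-1)·(-2) = -24 - 2 = -26
j: (-1)·(-3) - 1·(-4) = 3 - (-4) = 7
k: 1·(-2) - 6·(-3) = -2 - (-18) = 16
v × w = (-26, 7, 16)
u · (v × w) = 5·(-26) + (-1)·7 + (-3)·16 = -130 - 7 - 48 = -185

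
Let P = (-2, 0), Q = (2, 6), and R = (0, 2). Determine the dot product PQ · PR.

PQ = Q − P = (4, 6)
PR = R − P = (2, 2)
PQ · PR = 4·2 + 6·2 = 8 + 12 = 20

20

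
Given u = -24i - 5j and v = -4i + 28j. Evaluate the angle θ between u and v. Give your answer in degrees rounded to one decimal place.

u · v = (-24)·(-4) + (-5)·28 = 96 - 140 = -44
|u|² = 576 + 25 = 601,  |u| = √601 ≈ 24.515301
|v|² = 16 + 784 = 800,  |v| = √800 ≈ 28.284271
cos θ = -44 / (24.515301 · 28.284271) ≈ -0.06346
θ = arccos(-0.06346) ≈ 93.6°

93.6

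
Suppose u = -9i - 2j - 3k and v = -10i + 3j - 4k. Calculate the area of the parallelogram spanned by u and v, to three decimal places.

50.339

i: (-2)·(-4) - (-3)·3 = 8 - (-9) = 17
j: (-3)·(-10) - (-9)·(-4) = 30 - 36 = -6
k: (-9)·3 - (-2)·(-10) = -27 - 20 = -47
u × v = (17, -6, -47)
|u × v| = √(17² + (-6)² + (-47)²) = √2534 ≈ 50.3389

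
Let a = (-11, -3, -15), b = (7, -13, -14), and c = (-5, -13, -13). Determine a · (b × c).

2000

b × c:
i: (-13)·(-13) - (-14)·(-13) = 169 - 182 = -13
j: (-14)·(-5) - 7·(-13) = 70 - (-91) = 161
k: 7·(-13) - (-13)·(-5) = -91 - 65 = -156
b × c = (-13, 161, -156)
a · (b × c) = (-11)·(-13) + (-3)·161 + (-15)·(-156) = 143 - 483 + 2340 = 2000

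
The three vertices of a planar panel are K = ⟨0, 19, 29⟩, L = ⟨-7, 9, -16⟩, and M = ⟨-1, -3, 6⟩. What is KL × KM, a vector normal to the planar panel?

(-760, -116, 144)

KL = (-7, -10, -45)
KM = (-1, -22, -23)
i: (-10)·(-23) - (-45)·(-22) = 230 - 990 = -760
j: (-45)·(-1) - (-7)·(-23) = 45 - 161 = -116
k: (-7)·(-22) - (-10)·(-1) = 154 - 10 = 144
KL × KM = (-760, -116, 144)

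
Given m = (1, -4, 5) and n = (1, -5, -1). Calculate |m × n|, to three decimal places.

i: (-4)·(-1) - 5·(-5) = 4 - (-25) = 29
j: 5·1 - 1·(-1) = 5 - (-1) = 6
k: 1·(-5) - (-4)·1 = -5 - (-4) = -1
m × n = (29, 6, -1)
|m × n| = √(29² + 6² + (-1)²) = √878 ≈ 29.6311

29.631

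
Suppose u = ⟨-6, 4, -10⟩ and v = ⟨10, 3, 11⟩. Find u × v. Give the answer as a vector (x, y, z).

(74, -34, -58)

i: 4·11 - (-10)·3 = 44 - (-30) = 74
j: (-10)·10 - (-6)·11 = -100 - (-66) = -34
k: (-6)·3 - 4·10 = -18 - 40 = -58
u × v = (74, -34, -58)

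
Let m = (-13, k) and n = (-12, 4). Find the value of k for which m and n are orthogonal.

-39

m · n = (-13)·(-12) + k·4 = 156 + 4k
Set equal to 0: 4k = -156, so k = -39.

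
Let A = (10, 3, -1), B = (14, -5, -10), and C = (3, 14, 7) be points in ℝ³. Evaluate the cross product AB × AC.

(35, 31, -12)

AB = (4, -8, -9)
AC = (-7, 11, 8)
i: (-8)·8 - (-9)·11 = -64 - (-99) = 35
j: (-9)·(-7) - 4·8 = 63 - 32 = 31
k: 4·11 - (-8)·(-7) = 44 - 56 = -12
AB × AC = (35, 31, -12)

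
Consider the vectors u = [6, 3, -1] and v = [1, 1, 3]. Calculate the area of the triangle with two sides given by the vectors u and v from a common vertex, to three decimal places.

i: 3·3 - (-1)·1 = 9 - (-1) = 10
j: (-1)·1 - 6·3 = -1 - 18 = -19
k: 6·1 - 3·1 = 6 - 3 = 3
u × v = (10, -19, 3)
|u × v| = √(10² + (-19)² + 3²) = √470 ≈ 21.6795
area = ½ · 21.6795 ≈ 10.840

10.840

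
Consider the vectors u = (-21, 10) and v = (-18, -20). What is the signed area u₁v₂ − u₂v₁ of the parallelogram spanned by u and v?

(-21)·(-20) - 10·(-18) = 420 - (-180) = 600

600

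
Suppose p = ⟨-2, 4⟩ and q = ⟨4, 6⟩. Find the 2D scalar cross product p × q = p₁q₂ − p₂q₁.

(-2)·6 - 4·4 = -12 - 16 = -28

-28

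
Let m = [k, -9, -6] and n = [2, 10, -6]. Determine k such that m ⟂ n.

27

m · n = k·2 + (-9)·10 + (-6)·(-6) = -54 + 2k
Set equal to 0: 2k = 54, so k = 27.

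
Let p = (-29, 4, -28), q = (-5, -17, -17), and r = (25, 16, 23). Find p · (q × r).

q × r:
i: (-17)·23 - (-17)·16 = -391 - (-272) = -119
j: (-17)·25 - (-5)·23 = -425 - (-115) = -310
k: (-5)·16 - (-17)·25 = -80 - (-425) = 345
q × r = (-119, -310, 345)
p · (q × r) = (-29)·(-119) + 4·(-310) + (-28)·345 = 3451 - 1240 - 9660 = -7449

-7449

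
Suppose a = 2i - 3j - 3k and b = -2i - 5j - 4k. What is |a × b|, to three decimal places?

i: (-3)·(-4) - (-3)·(-5) = 12 - 15 = -3
j: (-3)·(-2) - 2·(-4) = 6 - (-8) = 14
k: 2·(-5) - (-3)·(-2) = -10 - 6 = -16
a × b = (-3, 14, -16)
|a × b| = √((-3)² + 14² + (-16)²) = √461 ≈ 21.4709

21.471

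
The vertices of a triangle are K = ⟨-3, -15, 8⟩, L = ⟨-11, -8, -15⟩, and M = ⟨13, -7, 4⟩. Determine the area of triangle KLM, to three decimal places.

KL = (-8, 7, -23),  KM = (16, 8, -4)
i: 7·(-4) - (-23)·8 = -28 - (-184) = 156
j: (-23)·16 - (-8)·(-4) = -368 - 32 = -400
k: (-8)·8 - 7·16 = -64 - 112 = -176
KL × KM = (156, -400, -176)
|KL × KM| = √215312 ≈ 464.0172
area = ½ · 464.0172 ≈ 232.009

232.009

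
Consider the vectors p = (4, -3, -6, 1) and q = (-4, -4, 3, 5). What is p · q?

p · q = 4·(-4) + (-3)·(-4) + (-6)·3 + 1·5 = -16 + 12 - 18 + 5 = -17

-17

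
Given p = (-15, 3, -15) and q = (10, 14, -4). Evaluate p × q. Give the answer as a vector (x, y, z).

(198, -210, -240)

i: 3·(-4) - (-15)·14 = -12 - (-210) = 198
j: (-15)·10 - (-15)·(-4) = -150 - 60 = -210
k: (-15)·14 - 3·10 = -210 - 30 = -240
p × q = (198, -210, -240)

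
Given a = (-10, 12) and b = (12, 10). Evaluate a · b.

a · b = (-10)·12 + 12·10 = -120 + 120 = 0

0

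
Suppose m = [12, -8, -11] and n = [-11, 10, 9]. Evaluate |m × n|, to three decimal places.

51.352

i: (-8)·9 - (-11)·10 = -72 - (-110) = 38
j: (-11)·(-11) - 12·9 = 121 - 108 = 13
k: 12·10 - (-8)·(-11) = 120 - 88 = 32
m × n = (38, 13, 32)
|m × n| = √(38² + 13² + 32²) = √2637 ≈ 51.3517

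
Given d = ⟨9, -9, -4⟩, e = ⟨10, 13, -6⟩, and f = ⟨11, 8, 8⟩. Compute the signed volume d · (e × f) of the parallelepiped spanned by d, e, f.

2934

e × f:
i: 13·8 - (-6)·8 = 104 - (-48) = 152
j: (-6)·11 - 10·8 = -66 - 80 = -146
k: 10·8 - 13·11 = 80 - 143 = -63
e × f = (152, -146, -63)
d · (e × f) = 9·152 + (-9)·(-146) + (-4)·(-63) = 1368 + 1314 + 252 = 2934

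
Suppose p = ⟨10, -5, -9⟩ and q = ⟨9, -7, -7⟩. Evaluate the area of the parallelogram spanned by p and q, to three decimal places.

i: (-5)·(-7) - (-9)·(-7) = 35 - 63 = -28
j: (-9)·9 - 10·(-7) = -81 - (-70) = -11
k: 10·(-7) - (-5)·9 = -70 - (-45) = -25
p × q = (-28, -11, -25)
|p × q| = √((-28)² + (-11)² + (-25)²) = √1530 ≈ 39.1152

39.115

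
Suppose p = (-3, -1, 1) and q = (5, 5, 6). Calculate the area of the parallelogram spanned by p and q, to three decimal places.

i: (-1)·6 - 1·5 = -6 - 5 = -11
j: 1·5 - (-3)·6 = 5 - (-18) = 23
k: (-3)·5 - (-1)·5 = -15 - (-5) = -10
p × q = (-11, 23, -10)
|p × q| = √((-11)² + 23² + (-10)²) = √750 ≈ 27.3861

27.386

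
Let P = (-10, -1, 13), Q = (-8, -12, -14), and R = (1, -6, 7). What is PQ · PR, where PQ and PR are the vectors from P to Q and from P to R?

PQ = Q − P = (2, -11, -27)
PR = R − P = (11, -5, -6)
PQ · PR = 2·11 + (-11)·(-5) + (-27)·(-6) = 22 + 55 + 162 = 239

239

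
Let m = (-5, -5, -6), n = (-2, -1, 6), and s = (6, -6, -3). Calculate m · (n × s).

n × s:
i: (-1)·(-3) - 6·(-6) = 3 - (-36) = 39
j: 6·6 - (-2)·(-3) = 36 - 6 = 30
k: (-2)·(-6) - (-1)·6 = 12 - (-6) = 18
n × s = (39, 30, 18)
m · (n × s) = (-5)·39 + (-5)·30 + (-6)·18 = -195 - 150 - 108 = -453

-453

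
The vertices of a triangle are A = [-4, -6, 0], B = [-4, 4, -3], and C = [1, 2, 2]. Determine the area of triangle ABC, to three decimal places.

34.136

AB = (0, 10, -3),  AC = (5, 8, 2)
i: 10·2 - (-3)·8 = 20 - (-24) = 44
j: (-3)·5 - 0·2 = -15 - 0 = -15
k: 0·8 - 10·5 = 0 - 50 = -50
AB × AC = (44, -15, -50)
|AB × AC| = √4661 ≈ 68.2715
area = ½ · 68.2715 ≈ 34.136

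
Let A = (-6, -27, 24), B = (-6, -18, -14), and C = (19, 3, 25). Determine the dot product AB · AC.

AB = B − A = (0, 9, -38)
AC = C − A = (25, 30, 1)
AB · AC = 0·25 + 9·30 + (-38)·1 = 0 + 270 - 38 = 232

232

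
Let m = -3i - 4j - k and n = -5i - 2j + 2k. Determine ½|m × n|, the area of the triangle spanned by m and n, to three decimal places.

i: (-4)·2 - (-1)·(-2) = -8 - 2 = -10
j: (-1)·(-5) - (-3)·2 = 5 - (-6) = 11
k: (-3)·(-2) - (-4)·(-5) = 6 - 20 = -14
m × n = (-10, 11, -14)
|m × n| = √((-10)² + 11² + (-14)²) = √417 ≈ 20.4206
area = ½ · 20.4206 ≈ 10.210

10.210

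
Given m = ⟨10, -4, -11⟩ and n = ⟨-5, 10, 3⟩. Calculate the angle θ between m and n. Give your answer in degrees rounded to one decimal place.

133.6

m · n = 10·(-5) + (-4)·10 + (-11)·3 = -50 - 40 - 33 = -123
|m|² = 100 + 16 + 121 = 237,  |m| = √237 ≈ 15.394804
|n|² = 25 + 100 + 9 = 134,  |n| = √134 ≈ 11.575837
cos θ = -123 / (15.394804 · 11.575837) ≈ -0.69021
θ = arccos(-0.69021) ≈ 133.6°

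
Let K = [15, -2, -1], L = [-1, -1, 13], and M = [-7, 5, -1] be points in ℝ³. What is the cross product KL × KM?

KL = (-16, 1, 14)
KM = (-22, 7, 0)
i: 1·0 - 14·7 = 0 - 98 = -98
j: 14·(-22) - (-16)·0 = -308 - 0 = -308
k: (-16)·7 - 1·(-22) = -112 - (-22) = -90
KL × KM = (-98, -308, -90)

(-98, -308, -90)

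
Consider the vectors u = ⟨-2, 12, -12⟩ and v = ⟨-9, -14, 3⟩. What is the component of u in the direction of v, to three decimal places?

u · v = (-2)·(-9) + 12·(-14) + (-12)·3 = 18 - 168 - 36 = -186
|v| = √(81 + 196 + 9) = √286 ≈ 16.9115
comp_v u = -186 / √286 ≈ -10.998

-10.998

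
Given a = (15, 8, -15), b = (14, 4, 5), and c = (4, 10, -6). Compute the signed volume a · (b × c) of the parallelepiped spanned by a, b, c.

-2138

b × c:
i: 4·(-6) - 5·10 = -24 - 50 = -74
j: 5·4 - 14·(-6) = 20 - (-84) = 104
k: 14·10 - 4·4 = 140 - 16 = 124
b × c = (-74, 104, 124)
a · (b × c) = 15·(-74) + 8·104 + (-15)·124 = -1110 + 832 - 1860 = -2138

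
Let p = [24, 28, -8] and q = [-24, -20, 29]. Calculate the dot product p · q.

-1368

p · q = 24·(-24) + 28·(-20) + (-8)·29 = -576 - 560 - 232 = -1368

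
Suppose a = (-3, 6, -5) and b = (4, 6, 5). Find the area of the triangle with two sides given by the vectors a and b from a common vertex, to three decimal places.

i: 6·5 - (-5)·6 = 30 - (-30) = 60
j: (-5)·4 - (-3)·5 = -20 - (-15) = -5
k: (-3)·6 - 6·4 = -18 - 24 = -42
a × b = (60, -5, -42)
|a × b| = √(60² + (-5)² + (-42)²) = √5389 ≈ 73.4098
area = ½ · 73.4098 ≈ 36.705

36.705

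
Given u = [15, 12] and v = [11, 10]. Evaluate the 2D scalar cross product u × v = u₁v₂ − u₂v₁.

18

15·10 - 12·11 = 150 - 132 = 18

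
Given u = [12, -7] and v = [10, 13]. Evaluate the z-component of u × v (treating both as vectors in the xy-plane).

12·13 - (-7)·10 = 156 - (-70) = 226

226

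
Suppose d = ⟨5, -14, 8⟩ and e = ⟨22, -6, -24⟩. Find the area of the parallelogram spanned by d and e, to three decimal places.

558.888

i: (-14)·(-24) - 8·(-6) = 336 - (-48) = 384
j: 8·22 - 5·(-24) = 176 - (-120) = 296
k: 5·(-6) - (-14)·22 = -30 - (-308) = 278
d × e = (384, 296, 278)
|d × e| = √(384² + 296² + 278²) = √312356 ≈ 558.8882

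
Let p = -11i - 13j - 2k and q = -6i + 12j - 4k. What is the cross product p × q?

i: (-13)·(-4) - (-2)·12 = 52 - (-24) = 76
j: (-2)·(-6) - (-11)·(-4) = 12 - 44 = -32
k: (-11)·12 - (-13)·(-6) = -132 - 78 = -210
p × q = (76, -32, -210)

(76, -32, -210)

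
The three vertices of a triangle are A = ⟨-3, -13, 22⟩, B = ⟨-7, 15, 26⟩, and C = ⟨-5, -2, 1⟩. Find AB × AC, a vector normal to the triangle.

AB = (-4, 28, 4)
AC = (-2, 11, -21)
i: 28·(-21) - 4·11 = -588 - 44 = -632
j: 4·(-2) - (-4)·(-21) = -8 - 84 = -92
k: (-4)·11 - 28·(-2) = -44 - (-56) = 12
AB × AC = (-632, -92, 12)

(-632, -92, 12)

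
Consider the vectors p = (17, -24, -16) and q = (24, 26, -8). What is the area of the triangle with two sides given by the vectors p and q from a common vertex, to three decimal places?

605.700

i: (-24)·(-8) - (-16)·26 = 192 - (-416) = 608
j: (-16)·24 - 17·(-8) = -384 - (-136) = -248
k: 17·26 - (-24)·24 = 442 - (-576) = 1018
p × q = (608, -248, 1018)
|p × q| = √(608² + (-248)² + 1018²) = √1467492 ≈ 1211.4008
area = ½ · 1211.4008 ≈ 605.700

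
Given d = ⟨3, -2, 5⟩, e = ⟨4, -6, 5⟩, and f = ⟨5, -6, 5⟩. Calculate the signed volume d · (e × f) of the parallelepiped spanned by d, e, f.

e × f:
i: (-6)·5 - 5·(-6) = -30 - (-30) = 0
j: 5·5 - 4·5 = 25 - 20 = 5
k: 4·(-6) - (-6)·5 = -24 - (-30) = 6
e × f = (0, 5, 6)
d · (e × f) = 3·0 + (-2)·5 + 5·6 = 0 - 10 + 30 = 20

20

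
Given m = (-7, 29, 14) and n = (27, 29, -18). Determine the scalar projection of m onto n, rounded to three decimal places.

9.191

m · n = (-7)·27 + 29·29 + 14·(-18) = -189 + 841 - 252 = 400
|n| = √(729 + 841 + 324) = √1894 ≈ 43.5201
comp_n m = 400 / √1894 ≈ 9.191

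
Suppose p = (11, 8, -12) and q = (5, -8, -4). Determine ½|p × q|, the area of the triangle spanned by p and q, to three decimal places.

i: 8·(-4) - (-12)·(-8) = -32 - 96 = -128
j: (-12)·5 - 11·(-4) = -60 - (-44) = -16
k: 11·(-8) - 8·5 = -88 - 40 = -128
p × q = (-128, -16, -128)
|p × q| = √((-128)² + (-16)² + (-128)²) = √33024 ≈ 181.7251
area = ½ · 181.7251 ≈ 90.863

90.863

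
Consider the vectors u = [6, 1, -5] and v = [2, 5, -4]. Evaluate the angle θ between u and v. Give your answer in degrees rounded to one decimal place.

45.5

u · v = 6·2 + 1·5 + (-5)·(-4) = 12 + 5 + 20 = 37
|u|² = 36 + 1 + 25 = 62,  |u| = √62 ≈ 7.874008
|v|² = 4 + 25 + 16 = 45,  |v| = √45 ≈ 6.708204
cos θ = 37 / (7.874008 · 6.708204) ≈ 0.70049
θ = arccos(0.70049) ≈ 45.5°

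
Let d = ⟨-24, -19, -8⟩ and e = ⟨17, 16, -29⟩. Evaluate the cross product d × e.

(679, -832, -61)

i: (-19)·(-29) - (-8)·16 = 551 - (-128) = 679
j: (-8)·17 - (-24)·(-29) = -136 - 696 = -832
k: (-24)·16 - (-19)·17 = -384 - (-323) = -61
d × e = (679, -832, -61)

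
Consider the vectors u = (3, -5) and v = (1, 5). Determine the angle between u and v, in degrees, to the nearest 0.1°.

137.7

u · v = 3·1 + (-5)·5 = 3 - 25 = -22
|u|² = 9 + 25 = 34,  |u| = √34 ≈ 5.830952
|v|² = 1 + 25 = 26,  |v| = √26 ≈ 5.099020
cos θ = -22 / (5.830952 · 5.099020) ≈ -0.73994
θ = arccos(-0.73994) ≈ 137.7°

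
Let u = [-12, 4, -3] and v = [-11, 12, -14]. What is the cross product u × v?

(-20, -135, -100)

i: 4·(-14) - (-3)·12 = -56 - (-36) = -20
j: (-3)·(-11) - (-12)·(-14) = 33 - 168 = -135
k: (-12)·12 - 4·(-11) = -144 - (-44) = -100
u × v = (-20, -135, -100)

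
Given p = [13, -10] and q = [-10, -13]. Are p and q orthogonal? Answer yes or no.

p · q = 13·(-10) + (-10)·(-13) = -130 + 130 = 0
Zero, so the vectors are orthogonal.

yes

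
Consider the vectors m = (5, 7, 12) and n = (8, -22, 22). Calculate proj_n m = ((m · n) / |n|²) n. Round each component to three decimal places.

(1.163, -3.198, 3.198)

m · n = 5·8 + 7·(-22) + 12·22 = 40 - 154 + 264 = 150
|n|² = 64 + 484 + 484 = 1032
proj_n m = (150/1032) · (8, -22, 22) ≈ (1.163, -3.198, 3.198)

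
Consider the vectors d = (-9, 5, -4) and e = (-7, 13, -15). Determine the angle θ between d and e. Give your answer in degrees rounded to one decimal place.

d · e = (-9)·(-7) + 5·13 + (-4)·(-15) = 63 + 65 + 60 = 188
|d|² = 81 + 25 + 16 = 122,  |d| = √122 ≈ 11.045361
|e|² = 49 + 169 + 225 = 443,  |e| = √443 ≈ 21.047565
cos θ = 188 / (11.045361 · 21.047565) ≈ 0.80868
θ = arccos(0.80868) ≈ 36.0°

36.0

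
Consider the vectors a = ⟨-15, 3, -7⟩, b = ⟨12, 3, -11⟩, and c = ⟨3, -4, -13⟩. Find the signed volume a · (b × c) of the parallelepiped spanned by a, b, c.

b × c:
i: 3·(-13) - (-11)·(-4) = -39 - 44 = -83
j: (-11)·3 - 12·(-13) = -33 - (-156) = 123
k: 12·(-4) - 3·3 = -48 - 9 = -57
b × c = (-83, 123, -57)
a · (b × c) = (-15)·(-83) + 3·123 + (-7)·(-57) = 1245 + 369 + 399 = 2013

2013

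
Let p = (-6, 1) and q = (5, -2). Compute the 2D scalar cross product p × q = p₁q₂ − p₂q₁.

(-6)·(-2) - 1·5 = 12 - 5 = 7

7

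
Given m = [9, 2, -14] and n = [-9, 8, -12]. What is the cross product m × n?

i: 2·(-12) - (-14)·8 = -24 - (-112) = 88
j: (-14)·(-9) - 9·(-12) = 126 - (-108) = 234
k: 9·8 - 2·(-9) = 72 - (-18) = 90
m × n = (88, 234, 90)

(88, 234, 90)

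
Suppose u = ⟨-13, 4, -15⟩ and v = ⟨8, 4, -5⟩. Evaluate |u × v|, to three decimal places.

207.077

i: 4·(-5) - (-15)·4 = -20 - (-60) = 40
j: (-15)·8 - (-13)·(-5) = -120 - 65 = -185
k: (-13)·4 - 4·8 = -52 - 32 = -84
u × v = (40, -185, -84)
|u × v| = √(40² + (-185)² + (-84)²) = √42881 ≈ 207.0773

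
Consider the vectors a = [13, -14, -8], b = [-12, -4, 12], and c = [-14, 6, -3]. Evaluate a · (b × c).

b × c:
i: (-4)·(-3) - 12·6 = 12 - 72 = -60
j: 12·(-14) - (-12)·(-3) = -168 - 36 = -204
k: (-12)·6 - (-4)·(-14) = -72 - 56 = -128
b × c = (-60, -204, -128)
a · (b × c) = 13·(-60) + (-14)·(-204) + (-8)·(-128) = -780 + 2856 + 1024 = 3100

3100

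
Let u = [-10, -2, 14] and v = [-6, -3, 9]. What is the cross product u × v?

i: (-2)·9 - 14·(-3) = -18 - (-42) = 24
j: 14·(-6) - (-10)·9 = -84 - (-90) = 6
k: (-10)·(-3) - (-2)·(-6) = 30 - 12 = 18
u × v = (24, 6, 18)

(24, 6, 18)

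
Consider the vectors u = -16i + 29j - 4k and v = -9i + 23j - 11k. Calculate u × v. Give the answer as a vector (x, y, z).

(-227, -140, -107)

i: 29·(-11) - (-4)·23 = -319 - (-92) = -227
j: (-4)·(-9) - (-16)·(-11) = 36 - 176 = -140
k: (-16)·23 - 29·(-9) = -368 - (-261) = -107
u × v = (-227, -140, -107)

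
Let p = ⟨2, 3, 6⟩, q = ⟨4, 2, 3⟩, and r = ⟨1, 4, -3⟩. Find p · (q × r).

93

q × r:
i: 2·(-3) - 3·4 = -6 - 12 = -18
j: 3·1 - 4·(-3) = 3 - (-12) = 15
k: 4·4 - 2·1 = 16 - 2 = 14
q × r = (-18, 15, 14)
p · (q × r) = 2·(-18) + 3·15 + 6·14 = -36 + 45 + 84 = 93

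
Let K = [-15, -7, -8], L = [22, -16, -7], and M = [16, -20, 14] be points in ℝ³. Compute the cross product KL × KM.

KL = (37, -9, 1)
KM = (31, -13, 22)
i: (-9)·22 - 1·(-13) = -198 - (-13) = -185
j: 1·31 - 37·22 = 31 - 814 = -783
k: 37·(-13) - (-9)·31 = -481 - (-279) = -202
KL × KM = (-185, -783, -202)

(-185, -783, -202)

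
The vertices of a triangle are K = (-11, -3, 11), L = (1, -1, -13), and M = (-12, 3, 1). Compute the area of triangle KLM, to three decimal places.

101.966

KL = (12, 2, -24),  KM = (-1, 6, -10)
i: 2·(-10) - (-24)·6 = -20 - (-144) = 124
j: (-24)·(-1) - 12·(-10) = 24 - (-120) = 144
k: 12·6 - 2·(-1) = 72 - (-2) = 74
KL × KM = (124, 144, 74)
|KL × KM| = √41588 ≈ 203.9314
area = ½ · 203.9314 ≈ 101.966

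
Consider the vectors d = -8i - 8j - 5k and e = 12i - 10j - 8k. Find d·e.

d · e = (-8)·12 + (-8)·(-10) + (-5)·(-8) = -96 + 80 + 40 = 24

24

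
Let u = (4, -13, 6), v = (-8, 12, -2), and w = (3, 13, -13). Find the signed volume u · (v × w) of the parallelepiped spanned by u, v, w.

v × w:
i: 12·(-13) - (-2)·13 = -156 - (-26) = -130
j: (-2)·3 - (-8)·(-13) = -6 - 104 = -110
k: (-8)·13 - 12·3 = -104 - 36 = -140
v × w = (-130, -110, -140)
u · (v × w) = 4·(-130) + (-13)·(-110) + 6·(-140) = -520 + 1430 - 840 = 70

70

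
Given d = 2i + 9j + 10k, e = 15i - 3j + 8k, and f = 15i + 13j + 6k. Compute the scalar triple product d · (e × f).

e × f:
i: (-3)·6 - 8·13 = -18 - 104 = -122
j: 8·15 - 15·6 = 120 - 90 = 30
k: 15·13 - (-3)·15 = 195 - (-45) = 240
e × f = (-122, 30, 240)
d · (e × f) = 2·(-122) + 9·30 + 10·240 = -244 + 270 + 2400 = 2426

2426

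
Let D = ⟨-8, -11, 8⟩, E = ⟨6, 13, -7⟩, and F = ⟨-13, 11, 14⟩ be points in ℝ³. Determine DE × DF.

DE = (14, 24, -15)
DF = (-5, 22, 6)
i: 24·6 - (-15)·22 = 144 - (-330) = 474
j: (-15)·(-5) - 14·6 = 75 - 84 = -9
k: 14·22 - 24·(-5) = 308 - (-120) = 428
DE × DF = (474, -9, 428)

(474, -9, 428)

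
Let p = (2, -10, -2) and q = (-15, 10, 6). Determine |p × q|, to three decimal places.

137.201

i: (-10)·6 - (-2)·10 = -60 - (-20) = -40
j: (-2)·(-15) - 2·6 = 30 - 12 = 18
k: 2·10 - (-10)·(-15) = 20 - 150 = -130
p × q = (-40, 18, -130)
|p × q| = √((-40)² + 18² + (-130)²) = √18824 ≈ 137.2006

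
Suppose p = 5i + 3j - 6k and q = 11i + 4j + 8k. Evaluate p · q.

p · q = 5·11 + 3·4 + (-6)·8 = 55 + 12 - 48 = 19

19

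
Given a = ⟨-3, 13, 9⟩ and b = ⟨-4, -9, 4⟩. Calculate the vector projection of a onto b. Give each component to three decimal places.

a · b = (-3)·(-4) + 13·(-9) + 9·4 = 12 - 117 + 36 = -69
|b|² = 16 + 81 + 16 = 113
proj_b a = (-69/113) · (-4, -9, 4) ≈ (2.442, 5.496, -2.442)

(2.442, 5.496, -2.442)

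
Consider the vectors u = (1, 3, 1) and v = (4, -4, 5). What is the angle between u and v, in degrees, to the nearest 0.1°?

u · v = 1·4 + 3·(-4) + 1·5 = 4 - 12 + 5 = -3
|u|² = 1 + 9 + 1 = 11,  |u| = √11 ≈ 3.316625
|v|² = 16 + 16 + 25 = 57,  |v| = √57 ≈ 7.549834
cos θ = -3 / (3.316625 · 7.549834) ≈ -0.11981
θ = arccos(-0.11981) ≈ 96.9°

96.9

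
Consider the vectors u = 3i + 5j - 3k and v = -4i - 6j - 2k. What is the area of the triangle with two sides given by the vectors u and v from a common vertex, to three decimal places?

16.673

i: 5·(-2) - (-3)·(-6) = -10 - 18 = -28
j: (-3)·(-4) - 3·(-2) = 12 - (-6) = 18
k: 3·(-6) - 5·(-4) = -18 - (-20) = 2
u × v = (-28, 18, 2)
|u × v| = √((-28)² + 18² + 2²) = √1112 ≈ 33.3467
area = ½ · 33.3467 ≈ 16.673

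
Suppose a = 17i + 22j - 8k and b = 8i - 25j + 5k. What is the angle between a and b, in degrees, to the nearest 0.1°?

a · b = 17·8 + 22·(-25) + (-8)·5 = 136 - 550 - 40 = -454
|a|² = 289 + 484 + 64 = 837,  |a| = √837 ≈ 28.930952
|b|² = 64 + 625 + 25 = 714,  |b| = √714 ≈ 26.720778
cos θ = -454 / (28.930952 · 26.720778) ≈ -0.58728
θ = arccos(-0.58728) ≈ 126.0°

126.0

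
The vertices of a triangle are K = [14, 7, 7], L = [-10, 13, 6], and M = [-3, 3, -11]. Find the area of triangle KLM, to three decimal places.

236.629

KL = (-24, 6, -1),  KM = (-17, -4, -18)
i: 6·(-18) - (-1)·(-4) = -108 - 4 = -112
j: (-1)·(-17) - (-24)·(-18) = 17 - 432 = -415
k: (-24)·(-4) - 6·(-17) = 96 - (-102) = 198
KL × KM = (-112, -415, 198)
|KL × KM| = √223973 ≈ 473.2579
area = ½ · 473.2579 ≈ 236.629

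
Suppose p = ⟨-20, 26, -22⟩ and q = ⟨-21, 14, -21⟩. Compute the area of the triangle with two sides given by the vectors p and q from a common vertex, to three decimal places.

i: 26·(-21) - (-22)·14 = -546 - (-308) = -238
j: (-22)·(-21) - (-20)·(-21) = 462 - 420 = 42
k: (-20)·14 - 26·(-21) = -280 - (-546) = 266
p × q = (-238, 42, 266)
|p × q| = √((-238)² + 42² + 266²) = √129164 ≈ 359.3939
area = ½ · 359.3939 ≈ 179.697

179.697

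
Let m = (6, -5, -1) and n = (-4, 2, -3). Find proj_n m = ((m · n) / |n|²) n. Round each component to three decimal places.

m · n = 6·(-4) + (-5)·2 + (-1)·(-3) = -24 - 10 + 3 = -31
|n|² = 16 + 4 + 9 = 29
proj_n m = (-31/29) · (-4, 2, -3) ≈ (4.276, -2.138, 3.207)

(4.276, -2.138, 3.207)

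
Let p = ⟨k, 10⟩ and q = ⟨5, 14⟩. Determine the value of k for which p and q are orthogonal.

p · q = k·5 + 10·14 = 140 + 5k
Set equal to 0: 5k = -140, so k = -28.

-28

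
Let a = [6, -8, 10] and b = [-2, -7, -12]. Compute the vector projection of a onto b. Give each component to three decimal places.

a · b = 6·(-2) + (-8)·(-7) + 10·(-12) = -12 + 56 - 120 = -76
|b|² = 4 + 49 + 144 = 197
proj_b a = (-76/197) · (-2, -7, -12) ≈ (0.772, 2.701, 4.629)

(0.772, 2.701, 4.629)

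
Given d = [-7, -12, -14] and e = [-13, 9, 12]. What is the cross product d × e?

(-18, 266, -219)

i: (-12)·12 - (-14)·9 = -144 - (-126) = -18
j: (-14)·(-13) - (-7)·12 = 182 - (-84) = 266
k: (-7)·9 - (-12)·(-13) = -63 - 156 = -219
d × e = (-18, 266, -219)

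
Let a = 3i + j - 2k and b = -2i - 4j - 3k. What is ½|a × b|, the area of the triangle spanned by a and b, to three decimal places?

9.874

i: 1·(-3) - (-2)·(-4) = -3 - 8 = -11
j: (-2)·(-2) - 3·(-3) = 4 - (-9) = 13
k: 3·(-4) - 1·(-2) = -12 - (-2) = -10
a × b = (-11, 13, -10)
|a × b| = √((-11)² + 13² + (-10)²) = √390 ≈ 19.7484
area = ½ · 19.7484 ≈ 9.874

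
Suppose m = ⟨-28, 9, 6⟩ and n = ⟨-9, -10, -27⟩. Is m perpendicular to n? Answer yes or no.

m · n = (-28)·(-9) + 9·(-10) + 6·(-27) = 252 - 90 - 162 = 0
Zero, so the vectors are orthogonal.

yes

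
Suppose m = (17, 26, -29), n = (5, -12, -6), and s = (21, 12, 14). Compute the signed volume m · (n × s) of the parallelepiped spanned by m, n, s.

-15776

n × s:
i: (-12)·14 - (-6)·12 = -168 - (-72) = -96
j: (-6)·21 - 5·14 = -126 - 70 = -196
k: 5·12 - (-12)·21 = 60 - (-252) = 312
n × s = (-96, -196, 312)
m · (n × s) = 17·(-96) + 26·(-196) + (-29)·312 = -1632 - 5096 - 9048 = -15776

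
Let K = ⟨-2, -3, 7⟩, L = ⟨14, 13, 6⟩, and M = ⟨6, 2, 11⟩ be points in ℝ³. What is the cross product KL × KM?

KL = (16, 16, -1)
KM = (8, 5, 4)
i: 16·4 - (-1)·5 = 64 - (-5) = 69
j: (-1)·8 - 16·4 = -8 - 64 = -72
k: 16·5 - 16·8 = 80 - 128 = -48
KL × KM = (69, -72, -48)

(69, -72, -48)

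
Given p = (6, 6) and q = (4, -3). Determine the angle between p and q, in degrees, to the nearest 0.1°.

p · q = 6·4 + 6·(-3) = 24 - 18 = 6
|p|² = 36 + 36 = 72,  |p| = √72 ≈ 8.485281
|q|² = 16 + 9 = 25,  |q| = √25 ≈ 5.000000
cos θ = 6 / (8.485281 · 5.000000) ≈ 0.14142
θ = arccos(0.14142) ≈ 81.9°

81.9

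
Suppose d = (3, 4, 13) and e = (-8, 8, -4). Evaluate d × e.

(-120, -92, 56)

i: 4·(-4) - 13·8 = -16 - 104 = -120
j: 13·(-8) - 3·(-4) = -104 - (-12) = -92
k: 3·8 - 4·(-8) = 24 - (-32) = 56
d × e = (-120, -92, 56)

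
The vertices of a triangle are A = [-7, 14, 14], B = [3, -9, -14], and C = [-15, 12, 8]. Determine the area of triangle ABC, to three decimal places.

179.580

AB = (10, -23, -28),  AC = (-8, -2, -6)
i: (-23)·(-6) - (-28)·(-2) = 138 - 56 = 82
j: (-28)·(-8) - 10·(-6) = 224 - (-60) = 284
k: 10·(-2) - (-23)·(-8) = -20 - 184 = -204
AB × AC = (82, 284, -204)
|AB × AC| = √128996 ≈ 359.1601
area = ½ · 359.1601 ≈ 179.580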